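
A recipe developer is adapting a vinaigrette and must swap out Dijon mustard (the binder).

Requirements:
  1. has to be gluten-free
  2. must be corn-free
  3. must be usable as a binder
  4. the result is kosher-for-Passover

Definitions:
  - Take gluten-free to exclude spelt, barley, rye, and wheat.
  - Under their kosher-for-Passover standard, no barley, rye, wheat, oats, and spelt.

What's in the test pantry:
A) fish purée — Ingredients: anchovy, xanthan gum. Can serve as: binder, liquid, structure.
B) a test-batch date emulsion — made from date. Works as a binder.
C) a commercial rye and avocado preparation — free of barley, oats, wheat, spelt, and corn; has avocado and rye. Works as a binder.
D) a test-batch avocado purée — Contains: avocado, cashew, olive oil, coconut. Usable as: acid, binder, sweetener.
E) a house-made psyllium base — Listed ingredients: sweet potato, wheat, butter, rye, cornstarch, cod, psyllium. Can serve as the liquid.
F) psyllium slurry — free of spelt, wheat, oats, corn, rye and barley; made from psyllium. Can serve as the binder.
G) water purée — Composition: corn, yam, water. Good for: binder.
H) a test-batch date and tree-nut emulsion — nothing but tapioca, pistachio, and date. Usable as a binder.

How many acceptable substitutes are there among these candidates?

A: only anchovy and xanthan gum; none excluded — keep
B: every rule checks out — keep
C: has rye, so not gluten-free; has rye, so not kosher-for-Passover — reject
D: kosher-for-Passover, gluten-free — valid
E: not usable as a binder; has rye, so not gluten-free (and 2 more) — out
F: no corn, kosher-for-Passover — keep
G: has corn, so not corn-free — no
H: works as a binder, no corn, gluten-free — keep

5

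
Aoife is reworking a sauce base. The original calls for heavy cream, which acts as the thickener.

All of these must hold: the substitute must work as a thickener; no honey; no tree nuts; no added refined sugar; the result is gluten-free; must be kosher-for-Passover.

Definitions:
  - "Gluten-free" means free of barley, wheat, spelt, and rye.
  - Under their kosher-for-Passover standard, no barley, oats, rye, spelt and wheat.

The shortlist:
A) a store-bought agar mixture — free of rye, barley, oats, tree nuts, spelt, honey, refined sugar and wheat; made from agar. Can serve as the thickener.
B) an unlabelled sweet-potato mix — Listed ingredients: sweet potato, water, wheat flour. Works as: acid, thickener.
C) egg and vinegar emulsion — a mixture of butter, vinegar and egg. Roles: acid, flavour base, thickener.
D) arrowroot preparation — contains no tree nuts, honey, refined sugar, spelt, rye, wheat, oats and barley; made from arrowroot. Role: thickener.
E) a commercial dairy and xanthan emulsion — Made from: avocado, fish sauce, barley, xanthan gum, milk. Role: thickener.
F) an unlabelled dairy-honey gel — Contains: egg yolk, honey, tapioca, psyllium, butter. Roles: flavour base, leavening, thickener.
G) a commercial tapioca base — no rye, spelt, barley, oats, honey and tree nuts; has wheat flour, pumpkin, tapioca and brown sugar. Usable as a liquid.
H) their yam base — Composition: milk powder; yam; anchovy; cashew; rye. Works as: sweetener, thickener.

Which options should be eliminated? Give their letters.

B, E, F, G, H

A: all constraints satisfied — valid
B: has wheat flour, so not gluten-free; has wheat flour, so not kosher-for-Passover — no
C: only butter, egg and vinegar; none excluded — valid
D: gluten-free, no honey — valid
E: has barley, so not gluten-free; has barley, so not kosher-for-Passover — no
F: has honey, so not honey-free — no
G: not usable as a thickener; has wheat flour, so not gluten-free (and 2 more) — out
H: has rye, so not gluten-free; has rye, so not kosher-for-Passover (and 1 more) — reject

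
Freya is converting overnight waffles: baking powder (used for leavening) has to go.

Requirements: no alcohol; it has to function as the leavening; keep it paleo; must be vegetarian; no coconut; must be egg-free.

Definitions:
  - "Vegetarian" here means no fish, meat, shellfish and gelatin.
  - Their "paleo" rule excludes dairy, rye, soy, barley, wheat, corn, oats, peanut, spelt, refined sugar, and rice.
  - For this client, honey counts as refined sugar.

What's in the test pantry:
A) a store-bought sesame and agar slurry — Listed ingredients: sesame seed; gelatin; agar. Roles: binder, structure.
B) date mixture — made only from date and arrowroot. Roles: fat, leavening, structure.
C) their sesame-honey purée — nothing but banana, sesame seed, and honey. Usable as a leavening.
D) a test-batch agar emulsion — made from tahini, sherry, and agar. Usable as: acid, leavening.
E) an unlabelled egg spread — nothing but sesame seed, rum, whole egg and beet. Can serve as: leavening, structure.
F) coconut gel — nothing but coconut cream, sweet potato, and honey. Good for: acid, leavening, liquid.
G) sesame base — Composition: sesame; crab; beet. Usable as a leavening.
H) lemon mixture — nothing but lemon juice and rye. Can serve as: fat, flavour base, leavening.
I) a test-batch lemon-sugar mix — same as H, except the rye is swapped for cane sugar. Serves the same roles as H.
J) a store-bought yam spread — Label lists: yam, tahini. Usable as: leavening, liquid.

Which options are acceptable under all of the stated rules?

B, J

A: not usable as a leavening; has gelatin, so not vegetarian — out
B: every rule checks out — keep
C: has honey, so not paleo — reject
D: has sherry, so not alcohol-free — no
E: has rum, so not alcohol-free; has whole egg, so not egg-free — reject
F: has honey, so not paleo; has coconut cream, so not coconut-free — out
G: has crab, so not vegetarian — no
H: has rye, so not paleo — out
I: has cane sugar, so not paleo — no
J: only tahini and yam; none excluded — valid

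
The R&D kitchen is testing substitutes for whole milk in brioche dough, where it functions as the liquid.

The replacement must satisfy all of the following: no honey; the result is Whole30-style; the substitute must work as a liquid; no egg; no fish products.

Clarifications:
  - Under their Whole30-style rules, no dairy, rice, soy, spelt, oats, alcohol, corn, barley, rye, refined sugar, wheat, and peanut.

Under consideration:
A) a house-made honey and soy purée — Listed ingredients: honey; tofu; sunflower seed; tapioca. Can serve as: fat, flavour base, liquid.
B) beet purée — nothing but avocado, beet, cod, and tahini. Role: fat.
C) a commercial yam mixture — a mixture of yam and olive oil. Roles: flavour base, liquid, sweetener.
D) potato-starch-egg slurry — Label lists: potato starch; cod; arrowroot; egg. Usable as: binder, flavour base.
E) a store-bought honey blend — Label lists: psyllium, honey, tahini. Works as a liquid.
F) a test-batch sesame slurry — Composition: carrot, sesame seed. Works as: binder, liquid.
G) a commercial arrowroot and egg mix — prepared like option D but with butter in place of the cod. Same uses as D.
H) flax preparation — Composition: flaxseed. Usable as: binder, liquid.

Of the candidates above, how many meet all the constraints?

3

A: has tofu, so not Whole30-style; has honey, so not honey-free — no
B: not usable as a liquid; has cod, so not fish-free — no
C: every rule checks out — OK
D: not usable as a liquid; has cod, so not fish-free (and 1 more) — reject
E: has honey, so not honey-free — out
F: only sesame seed and carrot; none excluded — OK
G: not usable as a liquid; has butter, so not Whole30-style (and 1 more) — out
H: all constraints satisfied — valid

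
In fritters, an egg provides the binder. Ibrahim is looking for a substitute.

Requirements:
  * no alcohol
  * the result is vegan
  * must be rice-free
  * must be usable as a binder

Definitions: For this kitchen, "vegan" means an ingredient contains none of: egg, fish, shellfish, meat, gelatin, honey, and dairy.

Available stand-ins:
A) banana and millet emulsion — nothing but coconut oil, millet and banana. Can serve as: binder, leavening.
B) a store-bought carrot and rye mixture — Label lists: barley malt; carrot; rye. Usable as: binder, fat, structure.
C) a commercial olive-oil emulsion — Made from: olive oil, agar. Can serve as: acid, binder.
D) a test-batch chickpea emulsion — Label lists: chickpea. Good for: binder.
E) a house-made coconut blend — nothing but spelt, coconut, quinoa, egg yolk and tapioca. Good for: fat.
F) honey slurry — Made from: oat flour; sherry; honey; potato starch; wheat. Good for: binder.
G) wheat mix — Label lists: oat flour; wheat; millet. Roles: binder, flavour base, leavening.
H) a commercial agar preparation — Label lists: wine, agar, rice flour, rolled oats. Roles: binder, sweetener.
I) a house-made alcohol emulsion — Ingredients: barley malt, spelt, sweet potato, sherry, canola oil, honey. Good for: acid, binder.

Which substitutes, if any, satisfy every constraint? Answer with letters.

A, B, C, D, G

A: all constraints satisfied — valid
B: only barley malt, rye and carrot; none excluded — OK
C: no alcohol, no rice — keep
D: every rule checks out — keep
E: not usable as a binder; has egg yolk, so not vegan — no
F: has honey, so not vegan; has sherry, so not alcohol-free — no
G: only oat flour, wheat, and millet; none excluded — valid
H: has wine, so not alcohol-free; has rice flour, so not rice-free — no
I: has honey, so not vegan; has sherry, so not alcohol-free — no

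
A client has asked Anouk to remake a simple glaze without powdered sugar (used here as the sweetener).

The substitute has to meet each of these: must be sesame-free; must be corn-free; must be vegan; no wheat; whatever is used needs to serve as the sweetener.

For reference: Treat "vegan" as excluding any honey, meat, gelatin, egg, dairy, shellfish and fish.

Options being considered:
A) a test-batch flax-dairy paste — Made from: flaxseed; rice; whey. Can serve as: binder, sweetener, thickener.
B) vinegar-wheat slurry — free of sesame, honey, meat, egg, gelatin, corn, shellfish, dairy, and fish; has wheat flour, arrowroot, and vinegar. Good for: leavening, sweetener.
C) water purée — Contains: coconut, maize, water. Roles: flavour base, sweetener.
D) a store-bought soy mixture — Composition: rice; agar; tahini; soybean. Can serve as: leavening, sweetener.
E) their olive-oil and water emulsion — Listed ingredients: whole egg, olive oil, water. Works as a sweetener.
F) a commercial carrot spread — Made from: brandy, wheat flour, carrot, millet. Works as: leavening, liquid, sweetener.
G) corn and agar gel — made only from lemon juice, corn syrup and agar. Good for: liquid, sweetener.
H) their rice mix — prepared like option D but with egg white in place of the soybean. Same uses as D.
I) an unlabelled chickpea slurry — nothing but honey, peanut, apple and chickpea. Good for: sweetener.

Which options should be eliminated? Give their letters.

A: has whey, so not vegan — no
B: has wheat flour, so not wheat-free — no
C: has maize, so not corn-free — out
D: has tahini, so not sesame-free — no
E: has whole egg, so not vegan — out
F: has wheat flour, so not wheat-free — reject
G: has corn syrup, so not corn-free — no
H: has egg white, so not vegan; has tahini, so not sesame-free — out
I: has honey, so not vegan — out

A, B, C, D, E, F, G, H, I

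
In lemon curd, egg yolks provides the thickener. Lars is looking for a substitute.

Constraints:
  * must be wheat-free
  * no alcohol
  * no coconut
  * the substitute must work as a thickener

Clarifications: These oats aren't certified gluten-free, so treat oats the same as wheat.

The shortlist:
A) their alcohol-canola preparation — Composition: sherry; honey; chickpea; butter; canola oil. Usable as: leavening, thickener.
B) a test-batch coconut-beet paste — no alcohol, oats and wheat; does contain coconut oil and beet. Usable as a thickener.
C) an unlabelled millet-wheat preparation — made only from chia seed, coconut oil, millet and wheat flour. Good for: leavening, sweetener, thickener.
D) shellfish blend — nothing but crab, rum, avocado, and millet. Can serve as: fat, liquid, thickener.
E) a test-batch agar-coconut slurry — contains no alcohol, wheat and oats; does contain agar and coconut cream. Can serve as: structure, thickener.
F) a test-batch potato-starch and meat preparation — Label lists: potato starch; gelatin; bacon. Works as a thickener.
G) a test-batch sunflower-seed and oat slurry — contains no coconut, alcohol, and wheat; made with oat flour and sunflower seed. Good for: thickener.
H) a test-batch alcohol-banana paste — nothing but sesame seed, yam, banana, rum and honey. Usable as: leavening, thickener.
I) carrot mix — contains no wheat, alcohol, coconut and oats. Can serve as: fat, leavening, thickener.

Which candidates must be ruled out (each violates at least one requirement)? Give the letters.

A, B, C, D, E, G, H

A: has sherry, so not alcohol-free — reject
B: has coconut oil, so not coconut-free — reject
C: has coconut oil, so not coconut-free; has wheat flour, so not wheat-free — out
D: has rum, so not alcohol-free — reject
E: has coconut cream, so not coconut-free — no
F: all constraints satisfied — keep
G: has oat flour, so not wheat-free — reject
H: has rum, so not alcohol-free — out
I: no coconut, no alcohol — OK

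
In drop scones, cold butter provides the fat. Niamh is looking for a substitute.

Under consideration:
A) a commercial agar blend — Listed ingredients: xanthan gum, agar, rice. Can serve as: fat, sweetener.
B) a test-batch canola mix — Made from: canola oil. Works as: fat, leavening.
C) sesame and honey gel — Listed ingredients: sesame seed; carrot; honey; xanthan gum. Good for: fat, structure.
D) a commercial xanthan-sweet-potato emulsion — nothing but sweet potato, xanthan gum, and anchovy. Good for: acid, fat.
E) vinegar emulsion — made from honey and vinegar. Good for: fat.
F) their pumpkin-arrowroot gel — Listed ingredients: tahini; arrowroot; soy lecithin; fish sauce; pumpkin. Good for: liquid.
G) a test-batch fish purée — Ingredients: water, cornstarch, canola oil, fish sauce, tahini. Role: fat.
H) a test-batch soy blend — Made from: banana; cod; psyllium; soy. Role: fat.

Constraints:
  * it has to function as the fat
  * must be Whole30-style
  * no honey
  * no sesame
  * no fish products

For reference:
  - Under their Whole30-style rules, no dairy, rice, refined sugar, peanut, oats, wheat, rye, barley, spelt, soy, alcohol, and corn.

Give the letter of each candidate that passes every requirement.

A: has rice, so not Whole30-style — out
B: works as a fat, no sesame, no fish — OK
C: has sesame seed, so not sesame-free; has honey, so not honey-free — out
D: has anchovy, so not fish-free — no
E: has honey, so not honey-free — out
F: not usable as a fat; has soy lecithin, so not Whole30-style (and 2 more) — reject
G: has cornstarch, so not Whole30-style; has tahini, so not sesame-free (and 1 more) — reject
H: has soy, so not Whole30-style; has cod, so not fish-free — out

B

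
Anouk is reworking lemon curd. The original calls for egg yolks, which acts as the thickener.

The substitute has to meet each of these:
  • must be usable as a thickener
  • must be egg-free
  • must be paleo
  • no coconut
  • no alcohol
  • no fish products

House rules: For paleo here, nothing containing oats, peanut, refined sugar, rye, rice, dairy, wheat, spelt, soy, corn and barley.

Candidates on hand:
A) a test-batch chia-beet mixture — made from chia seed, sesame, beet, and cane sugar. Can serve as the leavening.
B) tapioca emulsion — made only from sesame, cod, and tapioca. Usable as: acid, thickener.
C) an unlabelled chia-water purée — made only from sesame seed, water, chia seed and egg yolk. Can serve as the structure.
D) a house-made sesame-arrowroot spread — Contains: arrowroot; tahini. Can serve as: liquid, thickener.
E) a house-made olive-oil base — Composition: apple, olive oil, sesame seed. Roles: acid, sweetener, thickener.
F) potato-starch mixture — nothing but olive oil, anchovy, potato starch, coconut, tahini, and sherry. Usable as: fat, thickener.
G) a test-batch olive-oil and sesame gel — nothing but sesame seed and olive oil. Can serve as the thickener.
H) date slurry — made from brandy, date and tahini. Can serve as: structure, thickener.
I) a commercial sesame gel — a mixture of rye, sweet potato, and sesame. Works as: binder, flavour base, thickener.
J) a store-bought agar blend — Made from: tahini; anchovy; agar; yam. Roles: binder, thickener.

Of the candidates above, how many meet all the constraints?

3

A: not usable as a thickener; has cane sugar, so not paleo — reject
B: has cod, so not fish-free — no
C: not usable as a thickener; has egg yolk, so not egg-free — out
D: no egg, no coconut — valid
E: only sesame seed, olive oil, and apple; none excluded — keep
F: has anchovy, so not fish-free; has coconut, so not coconut-free (and 1 more) — out
G: works as a thickener, no egg, no coconut — valid
H: has brandy, so not alcohol-free — reject
I: has rye, so not paleo — no
J: has anchovy, so not fish-free — no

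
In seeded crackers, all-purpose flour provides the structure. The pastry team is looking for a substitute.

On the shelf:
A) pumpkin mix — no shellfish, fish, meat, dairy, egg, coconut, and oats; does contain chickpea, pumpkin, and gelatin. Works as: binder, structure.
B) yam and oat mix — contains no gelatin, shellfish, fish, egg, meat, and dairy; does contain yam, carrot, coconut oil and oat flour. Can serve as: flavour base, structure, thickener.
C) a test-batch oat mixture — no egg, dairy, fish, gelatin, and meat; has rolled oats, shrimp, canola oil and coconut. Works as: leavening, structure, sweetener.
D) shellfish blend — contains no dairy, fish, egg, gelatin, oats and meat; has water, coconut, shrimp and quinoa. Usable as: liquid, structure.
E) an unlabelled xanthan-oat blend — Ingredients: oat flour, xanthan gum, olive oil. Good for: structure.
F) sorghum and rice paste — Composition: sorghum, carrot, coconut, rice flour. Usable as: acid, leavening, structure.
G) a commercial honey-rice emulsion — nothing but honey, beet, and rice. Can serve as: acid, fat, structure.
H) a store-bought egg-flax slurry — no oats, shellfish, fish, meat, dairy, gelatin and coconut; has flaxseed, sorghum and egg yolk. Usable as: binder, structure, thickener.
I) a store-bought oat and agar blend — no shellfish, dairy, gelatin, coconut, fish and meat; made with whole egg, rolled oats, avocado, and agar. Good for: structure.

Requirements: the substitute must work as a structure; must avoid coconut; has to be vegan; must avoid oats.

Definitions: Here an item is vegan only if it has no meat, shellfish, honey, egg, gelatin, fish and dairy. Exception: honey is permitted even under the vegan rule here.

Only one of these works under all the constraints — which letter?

A: has gelatin, so not vegan — no
B: has oat flour, so not oat-free; has coconut oil, so not coconut-free — out
C: has shrimp, so not vegan; has rolled oats, so not oat-free (and 1 more) — no
D: has shrimp, so not vegan; has coconut, so not coconut-free — no
E: has oat flour, so not oat-free — no
F: has coconut, so not coconut-free — no
G: honey is permitted under the vegan carve-out; nothing else excluded — valid
H: has egg yolk, so not vegan — reject
I: has whole egg, so not vegan; has rolled oats, so not oat-free — reject

G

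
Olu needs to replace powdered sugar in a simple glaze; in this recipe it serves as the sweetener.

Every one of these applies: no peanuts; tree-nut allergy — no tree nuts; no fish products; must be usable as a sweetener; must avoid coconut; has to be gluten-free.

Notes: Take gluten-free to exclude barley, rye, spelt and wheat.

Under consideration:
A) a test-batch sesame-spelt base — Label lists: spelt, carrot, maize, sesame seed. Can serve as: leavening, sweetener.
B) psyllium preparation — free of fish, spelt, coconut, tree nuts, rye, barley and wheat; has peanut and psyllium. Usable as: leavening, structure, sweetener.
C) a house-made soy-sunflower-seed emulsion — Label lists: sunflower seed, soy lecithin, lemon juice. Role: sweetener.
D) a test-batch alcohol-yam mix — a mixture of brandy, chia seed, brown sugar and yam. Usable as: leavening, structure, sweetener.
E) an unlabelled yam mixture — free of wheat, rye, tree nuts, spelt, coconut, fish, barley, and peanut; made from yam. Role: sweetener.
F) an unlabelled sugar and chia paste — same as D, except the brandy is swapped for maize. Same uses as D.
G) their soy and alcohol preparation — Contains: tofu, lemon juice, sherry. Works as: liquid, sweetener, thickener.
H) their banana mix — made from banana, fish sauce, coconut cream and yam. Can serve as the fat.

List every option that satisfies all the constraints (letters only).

C, D, E, F, G

A: has spelt, so not gluten-free — out
B: has peanut, so not peanut-free — no
C: no peanut, gluten-free — valid
D: no tree nuts, no peanut — valid
E: every rule checks out — keep
F: every rule checks out — valid
G: only sherry, tofu and lemon juice; none excluded — valid
H: not usable as a sweetener; has coconut cream, so not coconut-free (and 1 more) — out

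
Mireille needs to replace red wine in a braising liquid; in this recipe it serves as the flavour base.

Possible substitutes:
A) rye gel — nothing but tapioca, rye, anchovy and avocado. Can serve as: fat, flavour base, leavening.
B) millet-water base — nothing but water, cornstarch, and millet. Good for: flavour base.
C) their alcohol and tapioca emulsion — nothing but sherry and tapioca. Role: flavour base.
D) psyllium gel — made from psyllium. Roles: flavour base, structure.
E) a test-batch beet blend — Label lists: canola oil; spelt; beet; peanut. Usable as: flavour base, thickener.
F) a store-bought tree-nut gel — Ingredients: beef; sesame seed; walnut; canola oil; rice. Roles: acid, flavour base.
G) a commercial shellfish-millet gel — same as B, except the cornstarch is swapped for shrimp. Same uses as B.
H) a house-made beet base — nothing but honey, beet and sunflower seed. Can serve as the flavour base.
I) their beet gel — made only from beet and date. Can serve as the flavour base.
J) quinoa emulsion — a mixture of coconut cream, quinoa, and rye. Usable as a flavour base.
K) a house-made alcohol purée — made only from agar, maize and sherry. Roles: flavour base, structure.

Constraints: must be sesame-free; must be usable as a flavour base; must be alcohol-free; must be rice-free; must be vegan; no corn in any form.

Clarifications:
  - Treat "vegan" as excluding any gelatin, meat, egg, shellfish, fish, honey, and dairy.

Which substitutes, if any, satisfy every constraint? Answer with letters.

D, E, I, J

A: has anchovy, so not vegan — no
B: has cornstarch, so not corn-free — out
C: has sherry, so not alcohol-free — no
D: nothing on the exclusion list — keep
E: peanut and spelt etc. — none of it excluded — valid
F: has beef, so not vegan; has sesame seed, so not sesame-free (and 1 more) — out
G: has shrimp, so not vegan — out
H: has honey, so not vegan — out
I: no rice, vegan — OK
J: only coconut cream, rye and quinoa; none excluded — keep
K: has maize, so not corn-free; has sherry, so not alcohol-free — out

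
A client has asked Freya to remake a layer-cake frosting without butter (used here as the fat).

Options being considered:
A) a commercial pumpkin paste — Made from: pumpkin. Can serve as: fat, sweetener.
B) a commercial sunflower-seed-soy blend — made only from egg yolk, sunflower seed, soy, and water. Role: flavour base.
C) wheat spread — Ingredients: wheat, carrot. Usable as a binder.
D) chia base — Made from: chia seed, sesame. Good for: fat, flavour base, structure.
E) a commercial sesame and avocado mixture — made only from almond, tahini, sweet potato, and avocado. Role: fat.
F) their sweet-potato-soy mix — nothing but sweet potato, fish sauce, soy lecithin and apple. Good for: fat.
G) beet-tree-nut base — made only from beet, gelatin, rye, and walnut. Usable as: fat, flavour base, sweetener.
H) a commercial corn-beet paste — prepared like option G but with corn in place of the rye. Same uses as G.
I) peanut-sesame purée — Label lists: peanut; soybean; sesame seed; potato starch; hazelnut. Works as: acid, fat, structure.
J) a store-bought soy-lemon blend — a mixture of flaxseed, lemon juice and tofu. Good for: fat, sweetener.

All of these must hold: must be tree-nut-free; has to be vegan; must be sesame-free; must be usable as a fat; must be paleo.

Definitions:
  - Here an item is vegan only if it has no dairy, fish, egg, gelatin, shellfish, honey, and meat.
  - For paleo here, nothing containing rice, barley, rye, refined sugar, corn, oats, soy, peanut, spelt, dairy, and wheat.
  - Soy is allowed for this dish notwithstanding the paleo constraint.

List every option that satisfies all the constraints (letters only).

A: no tree nuts, paleo — valid
B: not usable as a fat; has egg yolk, so not vegan — reject
C: not usable as a fat; has wheat, so not paleo — no
D: has sesame, so not sesame-free — reject
E: has tahini, so not sesame-free; has almond, so not tree-nut-free — out
F: has fish sauce, so not vegan — out
G: has gelatin, so not vegan; has rye, so not paleo (and 1 more) — out
H: has gelatin, so not vegan; has corn, so not paleo (and 1 more) — out
I: has peanut, so not paleo; has sesame seed, so not sesame-free (and 1 more) — reject
J: soy is permitted under the paleo carve-out; nothing else excluded — keep

A, J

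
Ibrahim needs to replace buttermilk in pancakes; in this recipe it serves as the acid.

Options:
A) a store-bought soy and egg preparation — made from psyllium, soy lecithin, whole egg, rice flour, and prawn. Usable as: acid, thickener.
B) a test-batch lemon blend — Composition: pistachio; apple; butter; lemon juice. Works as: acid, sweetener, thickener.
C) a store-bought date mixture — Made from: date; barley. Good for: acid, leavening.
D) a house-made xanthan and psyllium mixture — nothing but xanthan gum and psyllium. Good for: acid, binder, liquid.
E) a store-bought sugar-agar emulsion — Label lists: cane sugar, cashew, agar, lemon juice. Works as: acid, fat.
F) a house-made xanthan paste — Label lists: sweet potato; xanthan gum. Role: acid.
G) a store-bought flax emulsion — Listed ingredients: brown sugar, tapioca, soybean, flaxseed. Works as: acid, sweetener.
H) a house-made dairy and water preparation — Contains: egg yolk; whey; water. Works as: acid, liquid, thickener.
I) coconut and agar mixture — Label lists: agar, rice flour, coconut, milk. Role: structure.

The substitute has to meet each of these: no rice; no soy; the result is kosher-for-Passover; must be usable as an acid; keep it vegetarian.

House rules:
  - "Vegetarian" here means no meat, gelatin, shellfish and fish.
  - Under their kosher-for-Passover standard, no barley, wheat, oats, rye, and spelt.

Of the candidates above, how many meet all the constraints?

A: has prawn, so not vegetarian; has soy lecithin, so not soy-free (and 1 more) — out
B: works as an acid, no rice, vegetarian — valid
C: has barley, so not kosher-for-Passover — reject
D: all constraints satisfied — OK
E: every rule checks out — valid
F: every rule checks out — OK
G: has soybean, so not soy-free — out
H: only whey, egg yolk, and water; none excluded — OK
I: not usable as an acid; has rice flour, so not rice-free — out

5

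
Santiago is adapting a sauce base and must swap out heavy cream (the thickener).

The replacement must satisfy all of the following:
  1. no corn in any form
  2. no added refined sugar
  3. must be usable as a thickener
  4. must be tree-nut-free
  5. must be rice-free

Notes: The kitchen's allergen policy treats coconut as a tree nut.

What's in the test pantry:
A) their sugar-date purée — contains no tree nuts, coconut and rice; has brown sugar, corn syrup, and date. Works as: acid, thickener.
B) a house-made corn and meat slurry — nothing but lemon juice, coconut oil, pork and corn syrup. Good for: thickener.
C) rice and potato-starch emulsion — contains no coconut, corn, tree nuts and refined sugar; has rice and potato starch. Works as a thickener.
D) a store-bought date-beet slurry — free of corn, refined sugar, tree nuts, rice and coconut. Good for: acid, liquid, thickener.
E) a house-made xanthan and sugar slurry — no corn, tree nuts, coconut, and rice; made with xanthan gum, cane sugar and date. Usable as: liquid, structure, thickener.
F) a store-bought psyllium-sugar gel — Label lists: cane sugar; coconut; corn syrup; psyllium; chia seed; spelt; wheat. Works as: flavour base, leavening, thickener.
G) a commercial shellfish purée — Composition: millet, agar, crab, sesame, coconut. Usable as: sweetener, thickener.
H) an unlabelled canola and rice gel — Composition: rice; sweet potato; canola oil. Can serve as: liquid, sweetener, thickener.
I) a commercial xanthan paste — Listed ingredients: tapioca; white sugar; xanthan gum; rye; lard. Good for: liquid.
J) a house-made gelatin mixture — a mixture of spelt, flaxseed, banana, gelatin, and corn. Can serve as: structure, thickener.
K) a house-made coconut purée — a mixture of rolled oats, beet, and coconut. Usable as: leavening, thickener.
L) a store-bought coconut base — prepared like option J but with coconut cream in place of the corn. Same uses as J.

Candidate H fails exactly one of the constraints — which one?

usable as a thickener: satisfied
corn-free: satisfied
tree-nut-free: satisfied
rice-free: has rice — fails
no-added-sugar: satisfied

rice-free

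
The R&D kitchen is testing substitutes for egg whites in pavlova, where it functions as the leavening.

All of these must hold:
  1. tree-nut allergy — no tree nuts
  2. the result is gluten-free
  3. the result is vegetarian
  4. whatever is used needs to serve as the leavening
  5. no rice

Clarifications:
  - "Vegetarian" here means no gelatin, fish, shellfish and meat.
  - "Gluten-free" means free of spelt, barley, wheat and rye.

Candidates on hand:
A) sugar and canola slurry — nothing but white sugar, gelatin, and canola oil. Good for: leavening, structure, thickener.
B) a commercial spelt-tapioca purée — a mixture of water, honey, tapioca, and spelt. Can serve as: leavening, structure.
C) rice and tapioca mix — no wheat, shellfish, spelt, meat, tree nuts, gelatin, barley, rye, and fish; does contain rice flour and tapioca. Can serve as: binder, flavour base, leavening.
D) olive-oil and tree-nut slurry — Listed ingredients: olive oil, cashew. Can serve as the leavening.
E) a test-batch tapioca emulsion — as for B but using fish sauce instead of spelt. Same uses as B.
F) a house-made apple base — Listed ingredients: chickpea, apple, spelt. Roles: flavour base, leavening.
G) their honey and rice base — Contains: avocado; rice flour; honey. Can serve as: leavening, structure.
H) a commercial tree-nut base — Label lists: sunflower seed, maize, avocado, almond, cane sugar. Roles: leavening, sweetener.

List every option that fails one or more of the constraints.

A: has gelatin, so not vegetarian — no
B: has spelt, so not gluten-free — reject
C: has rice flour, so not rice-free — reject
D: has cashew, so not tree-nut-free — no
E: has fish sauce, so not vegetarian — reject
F: has spelt, so not gluten-free — reject
G: has rice flour, so not rice-free — out
H: has almond, so not tree-nut-free — reject

A, B, C, D, E, F, G, H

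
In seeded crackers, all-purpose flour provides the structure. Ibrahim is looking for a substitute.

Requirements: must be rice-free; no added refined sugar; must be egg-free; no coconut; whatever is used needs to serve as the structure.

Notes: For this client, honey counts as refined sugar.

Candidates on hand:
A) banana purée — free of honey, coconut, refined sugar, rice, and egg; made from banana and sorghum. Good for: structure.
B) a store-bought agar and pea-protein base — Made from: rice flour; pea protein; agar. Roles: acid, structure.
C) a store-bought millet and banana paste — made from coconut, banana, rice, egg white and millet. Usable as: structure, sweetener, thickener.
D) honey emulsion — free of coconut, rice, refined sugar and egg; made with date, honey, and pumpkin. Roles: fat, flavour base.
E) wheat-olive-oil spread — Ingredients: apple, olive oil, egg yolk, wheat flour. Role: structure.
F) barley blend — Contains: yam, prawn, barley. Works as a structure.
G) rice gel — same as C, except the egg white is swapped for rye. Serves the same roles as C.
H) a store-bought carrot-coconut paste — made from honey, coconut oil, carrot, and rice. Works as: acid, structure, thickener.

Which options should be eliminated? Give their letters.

A: every rule checks out — valid
B: has rice flour, so not rice-free — out
C: has rice, so not rice-free; has coconut, so not coconut-free (and 1 more) — out
D: not usable as a structure; has honey, so not no-added-sugar — reject
E: has egg yolk, so not egg-free — reject
F: no egg, no rice — OK
G: has rice, so not rice-free; has coconut, so not coconut-free — no
H: has rice, so not rice-free; has coconut oil, so not coconut-free (and 1 more) — out

B, C, D, E, G, H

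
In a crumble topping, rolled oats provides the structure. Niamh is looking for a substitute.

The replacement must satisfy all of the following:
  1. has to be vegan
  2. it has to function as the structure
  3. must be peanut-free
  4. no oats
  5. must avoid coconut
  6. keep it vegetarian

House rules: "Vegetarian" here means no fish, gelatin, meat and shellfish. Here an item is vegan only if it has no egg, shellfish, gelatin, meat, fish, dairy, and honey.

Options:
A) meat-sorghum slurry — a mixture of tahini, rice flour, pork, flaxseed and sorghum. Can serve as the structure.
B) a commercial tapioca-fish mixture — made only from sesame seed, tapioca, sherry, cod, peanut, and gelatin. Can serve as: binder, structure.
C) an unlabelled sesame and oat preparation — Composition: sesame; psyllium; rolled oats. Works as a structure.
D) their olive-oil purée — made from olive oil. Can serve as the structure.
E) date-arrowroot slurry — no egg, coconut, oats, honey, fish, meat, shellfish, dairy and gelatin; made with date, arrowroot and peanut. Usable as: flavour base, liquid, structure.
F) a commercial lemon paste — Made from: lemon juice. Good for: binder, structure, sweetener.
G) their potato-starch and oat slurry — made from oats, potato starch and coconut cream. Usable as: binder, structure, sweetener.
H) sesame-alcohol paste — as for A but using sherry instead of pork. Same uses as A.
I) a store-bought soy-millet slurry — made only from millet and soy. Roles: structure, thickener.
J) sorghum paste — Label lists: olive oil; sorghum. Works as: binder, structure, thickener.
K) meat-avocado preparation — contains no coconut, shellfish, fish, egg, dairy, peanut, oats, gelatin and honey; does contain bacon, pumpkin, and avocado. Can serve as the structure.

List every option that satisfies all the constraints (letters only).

D, F, H, I, J

A: has pork, so not vegetarian; has pork, so not vegan — no
B: has cod, so not vegetarian; has cod, so not vegan (and 1 more) — out
C: has rolled oats, so not oat-free — no
D: only olive oil; none excluded — keep
E: has peanut, so not peanut-free — out
F: only lemon juice; none excluded — OK
G: has oats, so not oat-free; has coconut cream, so not coconut-free — reject
H: every rule checks out — valid
I: every rule checks out — OK
J: works as a structure, no oats, vegan — keep
K: has bacon, so not vegetarian; has bacon, so not vegan — no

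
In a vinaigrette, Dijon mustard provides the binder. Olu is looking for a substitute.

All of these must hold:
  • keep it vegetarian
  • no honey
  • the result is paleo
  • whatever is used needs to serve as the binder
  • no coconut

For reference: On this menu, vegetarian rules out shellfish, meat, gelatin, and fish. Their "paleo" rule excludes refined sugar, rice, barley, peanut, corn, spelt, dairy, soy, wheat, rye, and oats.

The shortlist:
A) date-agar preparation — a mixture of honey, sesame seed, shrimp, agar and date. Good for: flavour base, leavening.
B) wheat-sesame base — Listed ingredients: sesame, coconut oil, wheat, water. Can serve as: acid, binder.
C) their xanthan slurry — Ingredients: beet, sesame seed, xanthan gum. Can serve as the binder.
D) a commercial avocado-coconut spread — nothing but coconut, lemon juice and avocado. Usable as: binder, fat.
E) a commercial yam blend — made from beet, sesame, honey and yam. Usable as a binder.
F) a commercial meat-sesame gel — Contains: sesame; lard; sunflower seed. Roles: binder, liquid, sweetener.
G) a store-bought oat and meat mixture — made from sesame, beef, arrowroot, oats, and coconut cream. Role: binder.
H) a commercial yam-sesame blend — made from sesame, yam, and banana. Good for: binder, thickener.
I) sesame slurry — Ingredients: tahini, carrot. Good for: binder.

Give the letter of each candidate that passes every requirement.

C, H, I

A: not usable as a binder; has shrimp, so not vegetarian (and 1 more) — no
B: has wheat, so not paleo; has coconut oil, so not coconut-free — reject
C: all constraints satisfied — keep
D: has coconut, so not coconut-free — out
E: has honey, so not honey-free — no
F: has lard, so not vegetarian — out
G: has beef, so not vegetarian; has oats, so not paleo (and 1 more) — reject
H: only sesame, banana, and yam; none excluded — valid
I: only tahini and carrot; none excluded — valid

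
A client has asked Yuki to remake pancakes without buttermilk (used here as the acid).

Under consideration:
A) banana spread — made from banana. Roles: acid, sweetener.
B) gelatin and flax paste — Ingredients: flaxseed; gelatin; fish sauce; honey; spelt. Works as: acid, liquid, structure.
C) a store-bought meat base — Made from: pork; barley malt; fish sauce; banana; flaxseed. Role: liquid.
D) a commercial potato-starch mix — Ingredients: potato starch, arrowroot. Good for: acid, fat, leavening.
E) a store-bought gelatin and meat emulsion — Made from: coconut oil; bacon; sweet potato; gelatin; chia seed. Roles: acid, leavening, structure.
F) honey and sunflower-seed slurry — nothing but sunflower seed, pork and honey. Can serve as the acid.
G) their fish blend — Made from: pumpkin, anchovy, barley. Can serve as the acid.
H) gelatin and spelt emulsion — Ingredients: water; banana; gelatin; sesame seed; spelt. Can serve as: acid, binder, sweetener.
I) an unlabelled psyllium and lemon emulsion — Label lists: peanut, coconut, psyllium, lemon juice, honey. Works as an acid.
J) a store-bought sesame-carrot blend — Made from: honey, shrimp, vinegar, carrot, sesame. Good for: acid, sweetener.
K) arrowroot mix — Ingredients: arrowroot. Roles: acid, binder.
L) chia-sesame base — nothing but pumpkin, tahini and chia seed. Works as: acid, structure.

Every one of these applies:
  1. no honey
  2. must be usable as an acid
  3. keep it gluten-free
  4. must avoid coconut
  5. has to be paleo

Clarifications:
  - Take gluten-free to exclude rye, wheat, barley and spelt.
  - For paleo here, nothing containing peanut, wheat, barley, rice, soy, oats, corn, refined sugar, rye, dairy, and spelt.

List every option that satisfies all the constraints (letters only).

A: only banana; none excluded — keep
B: has spelt, so not gluten-free; has spelt, so not paleo (and 1 more) — out
C: not usable as an acid; has barley malt, so not gluten-free (and 1 more) — no
D: only arrowroot and potato starch; none excluded — valid
E: has coconut oil, so not coconut-free — out
F: has honey, so not honey-free — no
G: has barley, so not gluten-free; has barley, so not paleo — no
H: has spelt, so not gluten-free; has spelt, so not paleo — no
I: has peanut, so not paleo; has coconut, so not coconut-free (and 1 more) — no
J: has honey, so not honey-free — out
K: works as an acid, gluten-free, no honey — valid
L: no honey, gluten-free — keep

A, D, K, L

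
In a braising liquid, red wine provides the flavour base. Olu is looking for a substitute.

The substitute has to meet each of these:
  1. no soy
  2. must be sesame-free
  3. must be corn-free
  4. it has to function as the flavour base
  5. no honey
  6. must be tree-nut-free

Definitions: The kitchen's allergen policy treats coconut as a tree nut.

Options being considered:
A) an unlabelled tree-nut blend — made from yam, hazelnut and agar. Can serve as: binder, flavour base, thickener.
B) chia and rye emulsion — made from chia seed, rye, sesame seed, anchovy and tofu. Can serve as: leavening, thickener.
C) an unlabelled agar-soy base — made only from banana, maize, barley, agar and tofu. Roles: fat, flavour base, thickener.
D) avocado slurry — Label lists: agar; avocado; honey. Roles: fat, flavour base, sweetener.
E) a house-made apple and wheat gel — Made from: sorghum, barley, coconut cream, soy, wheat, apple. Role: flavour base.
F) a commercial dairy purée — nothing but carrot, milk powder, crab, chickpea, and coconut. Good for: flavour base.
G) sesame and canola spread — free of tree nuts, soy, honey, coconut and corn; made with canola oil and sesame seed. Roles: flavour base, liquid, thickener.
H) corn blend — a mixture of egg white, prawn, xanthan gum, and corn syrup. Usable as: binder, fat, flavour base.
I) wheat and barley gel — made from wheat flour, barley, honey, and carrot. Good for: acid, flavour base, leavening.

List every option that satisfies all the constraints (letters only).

none

A: has hazelnut, so not tree-nut-free — out
B: not usable as a flavour base; has sesame seed, so not sesame-free (and 1 more) — no
C: has maize, so not corn-free; has tofu, so not soy-free — reject
D: has honey, so not honey-free — reject
E: has coconut cream, so not tree-nut-free; has soy, so not soy-free — out
F: has coconut, so not tree-nut-free — no
G: has sesame seed, so not sesame-free — out
H: has corn syrup, so not corn-free — no
I: has honey, so not honey-free — no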